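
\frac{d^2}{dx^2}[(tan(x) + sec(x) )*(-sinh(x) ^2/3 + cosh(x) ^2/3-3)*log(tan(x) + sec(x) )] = -8*(log(tan(x) + 1/cos(x))*sin(x)^2 + 2*log(tan(x) + 1/cos(x))*sin(x) + log(tan(x) + 1/cos(x)) + sin(x)^2 + 3*sin(x) + 2)/(3*cos(x)^3)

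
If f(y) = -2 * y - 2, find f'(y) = -2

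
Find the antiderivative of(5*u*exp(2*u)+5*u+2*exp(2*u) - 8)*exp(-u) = 2*(5*u - 3)*sinh(u) + C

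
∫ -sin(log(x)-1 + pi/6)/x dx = cos(log(x) - 1 + pi/6) + C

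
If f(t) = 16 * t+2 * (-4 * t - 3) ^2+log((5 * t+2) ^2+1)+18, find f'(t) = (320*t^3 + 576*t^2 + 330*t + 68)/(5*t^2 + 4*t + 1)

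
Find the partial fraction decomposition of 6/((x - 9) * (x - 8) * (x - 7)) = 3/(x - 7) - 6/(x - 8) + 3/(x - 9)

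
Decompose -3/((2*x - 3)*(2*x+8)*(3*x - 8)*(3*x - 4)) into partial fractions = -27/(128*(3*x - 4)) - 27/(1120*(3*x - 8)) + 12/(77*(2*x - 3)) + 3/(7040*(x + 4))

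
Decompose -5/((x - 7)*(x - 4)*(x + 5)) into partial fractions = -5/(108*(x + 5)) + 5/(27*(x - 4)) - 5/(36*(x - 7))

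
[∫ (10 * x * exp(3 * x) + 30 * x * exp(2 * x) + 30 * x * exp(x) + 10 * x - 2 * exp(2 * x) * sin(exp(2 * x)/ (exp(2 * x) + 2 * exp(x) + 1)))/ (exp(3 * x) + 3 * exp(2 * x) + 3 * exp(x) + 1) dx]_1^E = -5 - cos(exp(2)/(1 + E)^2) + cos(exp(2*E)/(1 + exp(E))^2) + 5*exp(2)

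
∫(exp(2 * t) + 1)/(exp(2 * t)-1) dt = log(2*sinh(t)) + C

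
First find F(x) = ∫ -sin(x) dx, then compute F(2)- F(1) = -cos(1) + cos(2)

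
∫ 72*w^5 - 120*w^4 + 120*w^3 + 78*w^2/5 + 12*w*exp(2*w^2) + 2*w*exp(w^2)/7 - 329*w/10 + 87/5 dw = 12*w^6 - 24*w^5 + 30*w^4 + 26*w^3/5 - 329*w^2/20 + 87*w/5 + 3*exp(2*w^2) + exp(w^2)/7 + C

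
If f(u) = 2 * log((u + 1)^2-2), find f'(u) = (4*u + 4)/(u^2 + 2*u - 1)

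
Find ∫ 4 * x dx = 2*x^2 + C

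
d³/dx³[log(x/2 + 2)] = 2/(x^3 + 12*x^2 + 48*x + 64)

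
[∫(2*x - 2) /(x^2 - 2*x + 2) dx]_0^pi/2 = -log(2) + log((-1 + pi/2)^2 + 1)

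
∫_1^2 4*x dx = 6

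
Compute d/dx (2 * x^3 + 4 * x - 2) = 6*x^2 + 4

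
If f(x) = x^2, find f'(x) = 2*x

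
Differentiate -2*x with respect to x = -2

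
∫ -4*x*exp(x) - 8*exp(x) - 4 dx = -4*(x + 1)*(exp(x) + 1) + C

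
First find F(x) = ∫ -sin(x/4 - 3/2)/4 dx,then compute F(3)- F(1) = -cos(5/4) + cos(3/4)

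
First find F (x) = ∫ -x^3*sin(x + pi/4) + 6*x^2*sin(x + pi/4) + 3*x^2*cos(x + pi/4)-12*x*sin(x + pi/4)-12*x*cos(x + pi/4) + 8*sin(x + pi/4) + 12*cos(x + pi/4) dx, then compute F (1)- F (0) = -cos(pi/4 + 1) + 4*sqrt(2)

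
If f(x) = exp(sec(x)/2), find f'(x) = exp(sec(x)/2)*tan(x)*sec(x)/2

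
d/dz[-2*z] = -2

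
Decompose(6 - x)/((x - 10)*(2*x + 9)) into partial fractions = -21/(29*(2*x + 9)) - 4/(29*(x - 10))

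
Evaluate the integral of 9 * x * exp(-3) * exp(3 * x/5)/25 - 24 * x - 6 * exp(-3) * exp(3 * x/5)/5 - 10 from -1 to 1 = -20 - 12*exp(-12/5)/5 + 18*exp(-18/5)/5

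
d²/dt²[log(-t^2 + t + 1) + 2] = (-2*t^2 + 2*t - 3)/(t^4 - 2*t^3 - t^2 + 2*t + 1)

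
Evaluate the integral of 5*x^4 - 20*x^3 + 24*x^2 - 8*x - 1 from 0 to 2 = -2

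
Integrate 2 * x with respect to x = x^2 + C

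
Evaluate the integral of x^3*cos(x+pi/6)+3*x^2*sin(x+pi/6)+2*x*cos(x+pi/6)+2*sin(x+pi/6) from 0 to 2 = 12*sin(pi/6 + 2)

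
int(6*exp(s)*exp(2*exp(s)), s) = 3*exp(2*exp(s)) + C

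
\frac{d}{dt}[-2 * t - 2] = -2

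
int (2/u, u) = 2*log(2*u) + C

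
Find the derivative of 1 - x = -1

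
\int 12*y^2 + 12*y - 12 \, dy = 4*y^3 + 6*y^2 - 12*y + C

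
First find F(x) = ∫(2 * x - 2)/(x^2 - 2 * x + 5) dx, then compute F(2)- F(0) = 0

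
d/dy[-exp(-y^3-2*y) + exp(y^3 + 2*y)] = (3*y^2*exp(2*y^3 + 4*y) + 3*y^2 + 2*exp(2*y^3 + 4*y) + 2)*exp(-y^3 - 2*y)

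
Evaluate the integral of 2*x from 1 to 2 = 3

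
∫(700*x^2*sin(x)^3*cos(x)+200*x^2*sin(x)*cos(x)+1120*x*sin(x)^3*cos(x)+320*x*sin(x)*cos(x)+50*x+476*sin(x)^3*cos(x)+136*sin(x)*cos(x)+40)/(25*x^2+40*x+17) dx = log((5*x + 4)^2 + 1) + 7*sin(x)^4 + 4*sin(x)^2 + C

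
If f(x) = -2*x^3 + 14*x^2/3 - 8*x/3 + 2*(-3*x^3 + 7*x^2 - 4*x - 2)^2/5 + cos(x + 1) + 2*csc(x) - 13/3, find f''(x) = 108*x^4 - 336*x^3 + 1752*x^2/5 - 588*x/5 - cos(x + 1) - 4/15 - 2/sin(x) + 4/sin(x)^3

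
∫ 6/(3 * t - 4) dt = 2*log(4 - 3*t) + C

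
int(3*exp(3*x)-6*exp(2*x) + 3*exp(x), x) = (exp(x) - 1)^3 + C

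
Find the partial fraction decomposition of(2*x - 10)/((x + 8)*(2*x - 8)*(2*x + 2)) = -13/(168*(x + 8)) + 3/(35*(x + 1)) - 1/(120*(x - 4))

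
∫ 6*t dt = 3*t^2 + C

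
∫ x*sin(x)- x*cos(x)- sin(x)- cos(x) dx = -sqrt(2)*x*sin(x + pi/4) + C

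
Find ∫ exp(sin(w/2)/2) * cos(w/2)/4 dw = exp(sin(w/2)/2) + C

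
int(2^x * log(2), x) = 2^x + C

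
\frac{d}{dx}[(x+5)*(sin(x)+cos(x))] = -x*sin(x) + x*cos(x) - 4*sin(x) + 6*cos(x)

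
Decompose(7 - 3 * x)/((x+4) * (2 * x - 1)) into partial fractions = 11/(9*(2*x - 1)) - 19/(9*(x + 4))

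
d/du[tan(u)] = cos(u)^(-2)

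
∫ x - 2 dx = x^2/2 - 2*x + C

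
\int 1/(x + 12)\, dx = log(x + 12) + C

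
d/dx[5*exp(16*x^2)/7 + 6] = 160*x*exp(16*x^2)/7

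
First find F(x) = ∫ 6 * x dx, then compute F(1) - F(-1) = 0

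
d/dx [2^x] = 2^x*log(2)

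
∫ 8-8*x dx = -4*x^2 + 8*x + C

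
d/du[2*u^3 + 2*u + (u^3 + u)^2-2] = 6*u^5 + 8*u^3 + 6*u^2 + 2*u + 2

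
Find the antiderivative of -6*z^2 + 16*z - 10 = -2*z^3 + 8*z^2 - 10*z + C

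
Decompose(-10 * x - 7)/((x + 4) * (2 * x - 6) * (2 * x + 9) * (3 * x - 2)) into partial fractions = 369/(6076*(3*x - 2)) - 152/(465*(2*x + 9)) + 33/(196*(x + 4)) - 37/(1470*(x - 3))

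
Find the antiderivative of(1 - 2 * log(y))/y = (1 - log(y))*log(y) + C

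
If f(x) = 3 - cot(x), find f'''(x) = 6*cot(x)^4 + 8*cot(x)^2 + 2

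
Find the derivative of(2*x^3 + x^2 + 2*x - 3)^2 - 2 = 24*x^5 + 20*x^4 + 36*x^3 - 24*x^2 - 4*x - 12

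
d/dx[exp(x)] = exp(x)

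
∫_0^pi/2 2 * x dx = pi^2/4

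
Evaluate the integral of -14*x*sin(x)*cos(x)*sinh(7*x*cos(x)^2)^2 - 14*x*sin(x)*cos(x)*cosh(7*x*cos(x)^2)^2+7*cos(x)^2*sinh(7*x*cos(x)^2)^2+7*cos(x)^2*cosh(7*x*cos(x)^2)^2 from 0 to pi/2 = 0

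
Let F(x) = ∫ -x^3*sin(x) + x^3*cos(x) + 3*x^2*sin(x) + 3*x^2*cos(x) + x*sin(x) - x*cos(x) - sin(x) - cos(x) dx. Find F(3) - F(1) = 24*cos(3) + 24*sin(3)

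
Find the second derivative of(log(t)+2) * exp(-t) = (t^2*log(t) + 2*t^2 - 2*t - 1)*exp(-t)/t^2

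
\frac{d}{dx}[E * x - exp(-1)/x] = (x^2*exp(2) + 1)*exp(-1)/x^2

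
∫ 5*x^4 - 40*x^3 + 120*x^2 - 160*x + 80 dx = x^5 - 10*x^4 + 40*x^3 - 80*x^2 + 80*x + C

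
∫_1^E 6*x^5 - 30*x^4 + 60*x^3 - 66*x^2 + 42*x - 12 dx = -1 + (-1 + (-1 + E)^3)^2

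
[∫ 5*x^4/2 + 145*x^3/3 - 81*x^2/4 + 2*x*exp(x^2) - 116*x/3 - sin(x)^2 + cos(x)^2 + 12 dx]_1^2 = -E - sin(2)/2 + sin(4)/2 + exp(4) + 207/2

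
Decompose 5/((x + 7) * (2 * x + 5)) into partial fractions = 10/(9*(2*x + 5)) - 5/(9*(x + 7))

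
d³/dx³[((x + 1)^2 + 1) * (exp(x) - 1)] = x^2*exp(x) + 8*x*exp(x) + 14*exp(x)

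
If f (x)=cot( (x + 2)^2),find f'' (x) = 2*(4*x^2*cos(x^2 + 4*x + 4)/sin(x^2 + 4*x + 4) + 16*x*cos(x^2 + 4*x + 4)/sin(x^2 + 4*x + 4) - 1 + 16*cos(x^2 + 4*x + 4)/sin(x^2 + 4*x + 4))/sin(x^2 + 4*x + 4)^2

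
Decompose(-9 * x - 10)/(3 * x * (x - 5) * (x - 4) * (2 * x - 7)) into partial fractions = -332/(63*(2*x - 7)) + 23/(6*(x - 4)) - 11/(9*(x - 5)) + 1/(42*x)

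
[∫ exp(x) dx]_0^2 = -1 + exp(2)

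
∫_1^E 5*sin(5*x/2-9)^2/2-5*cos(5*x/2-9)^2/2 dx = sin(18 - 5*E)/2 - sin(13)/2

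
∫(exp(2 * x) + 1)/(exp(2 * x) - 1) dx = log(2*sinh(x)) + C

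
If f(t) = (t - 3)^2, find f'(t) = 2*t - 6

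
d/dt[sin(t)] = cos(t)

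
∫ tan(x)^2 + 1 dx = tan(x) + C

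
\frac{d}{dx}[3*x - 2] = 3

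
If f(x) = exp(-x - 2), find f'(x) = -exp(-x - 2)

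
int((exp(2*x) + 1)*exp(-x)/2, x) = sinh(x) + C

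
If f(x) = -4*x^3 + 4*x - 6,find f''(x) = -24*x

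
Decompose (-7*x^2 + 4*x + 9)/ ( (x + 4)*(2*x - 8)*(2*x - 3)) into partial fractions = 3/(110*(2*x - 3)) - 119/(176*(x + 4)) - 87/(80*(x - 4))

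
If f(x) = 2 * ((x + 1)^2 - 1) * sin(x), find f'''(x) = -2*x^2*cos(x) - 12*x*sin(x) - 4*x*cos(x) - 12*sin(x) + 12*cos(x)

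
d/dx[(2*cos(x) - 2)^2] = 8*(1 - cos(x))*sin(x)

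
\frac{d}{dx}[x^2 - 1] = 2*x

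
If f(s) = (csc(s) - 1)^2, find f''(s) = 2*(1 - 2/sin(s) - 2/sin(s)^2 + 3/sin(s)^3)/sin(s)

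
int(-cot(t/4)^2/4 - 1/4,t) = cot(t/4) + C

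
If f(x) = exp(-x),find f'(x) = -exp(-x)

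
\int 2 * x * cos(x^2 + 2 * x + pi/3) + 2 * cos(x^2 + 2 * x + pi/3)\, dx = sin(x^2 + 2*x + pi/3) + C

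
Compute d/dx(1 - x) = -1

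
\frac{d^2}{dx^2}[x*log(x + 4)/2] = (x + 8)/(2*x^2 + 16*x + 32)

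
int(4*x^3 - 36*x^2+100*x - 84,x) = x^4 - 12*x^3 + 50*x^2 - 84*x + C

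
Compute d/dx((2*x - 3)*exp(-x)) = (5 - 2*x)*exp(-x)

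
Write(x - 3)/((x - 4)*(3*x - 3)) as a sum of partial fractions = 2/(9*(x - 1)) + 1/(9*(x - 4))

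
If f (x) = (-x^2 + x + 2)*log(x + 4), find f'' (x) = (-2*x^2*log(x + 4) - 3*x^2 - 16*x*log(x + 4) - 15*x - 32*log(x + 4) + 6)/(x^2 + 8*x + 16)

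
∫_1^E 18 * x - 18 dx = (-3 + 3*E)^2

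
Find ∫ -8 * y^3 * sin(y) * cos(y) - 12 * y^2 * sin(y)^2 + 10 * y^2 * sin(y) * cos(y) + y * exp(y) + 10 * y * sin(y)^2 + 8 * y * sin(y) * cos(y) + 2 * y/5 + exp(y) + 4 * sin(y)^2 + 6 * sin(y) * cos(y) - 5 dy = y^2/5 + y*exp(y) - 5*y + (-4*y^3 + 5*y^2 + 4*y + 3)*sin(y)^2 + C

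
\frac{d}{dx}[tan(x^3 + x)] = 3*x^2*tan(x^3 + x)^2 + 3*x^2 + tan(x^3 + x)^2 + 1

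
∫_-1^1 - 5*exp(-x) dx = -5*E + 5*exp(-1)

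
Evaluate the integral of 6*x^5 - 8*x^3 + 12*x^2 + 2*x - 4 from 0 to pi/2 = -4 + (-pi/2 + 2 + pi^3/8)^2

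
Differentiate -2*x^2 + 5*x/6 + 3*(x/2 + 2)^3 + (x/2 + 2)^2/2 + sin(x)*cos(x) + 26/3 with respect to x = 9*x^2/8 + 21*x/4 + cos(2*x) + 119/6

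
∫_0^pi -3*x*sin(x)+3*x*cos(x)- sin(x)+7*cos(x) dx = -3*pi - 8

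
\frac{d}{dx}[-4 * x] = -4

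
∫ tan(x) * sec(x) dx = sec(x) + C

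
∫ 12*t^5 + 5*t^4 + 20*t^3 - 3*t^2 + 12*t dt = 2*t^6 + t^5 + 5*t^4 - t^3 + 6*t^2 + C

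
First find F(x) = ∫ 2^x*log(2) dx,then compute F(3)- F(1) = 6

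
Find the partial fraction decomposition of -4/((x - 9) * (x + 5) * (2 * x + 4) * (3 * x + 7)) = -27/(136*(3*x + 7)) + 1/(168*(x + 5)) + 2/(33*(x + 2)) - 1/(2618*(x - 9))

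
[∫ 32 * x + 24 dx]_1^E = -44 + 8*E + (-4*E - 2)^2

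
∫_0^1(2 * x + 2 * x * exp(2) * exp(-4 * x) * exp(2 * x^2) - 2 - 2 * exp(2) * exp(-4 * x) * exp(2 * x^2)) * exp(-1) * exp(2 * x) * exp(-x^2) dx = -E + exp(-1)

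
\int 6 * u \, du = 3*u^2 + C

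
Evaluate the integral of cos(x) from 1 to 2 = -sin(1) + sin(2)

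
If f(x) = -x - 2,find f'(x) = -1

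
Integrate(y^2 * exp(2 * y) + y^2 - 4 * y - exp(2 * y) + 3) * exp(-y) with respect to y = 2*(y - 1)^2*sinh(y) + C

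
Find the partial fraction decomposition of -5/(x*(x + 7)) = 5/(7*(x + 7)) - 5/(7*x)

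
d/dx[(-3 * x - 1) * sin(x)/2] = -3*x*cos(x)/2 - 3*sin(x)/2 - cos(x)/2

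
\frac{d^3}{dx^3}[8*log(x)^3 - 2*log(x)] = (48*log(x)^2 - 144*log(x) + 44)/x^3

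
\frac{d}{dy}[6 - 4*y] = -4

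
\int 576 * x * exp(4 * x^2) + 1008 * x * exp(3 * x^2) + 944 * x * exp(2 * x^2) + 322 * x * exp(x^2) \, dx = (72*exp(3*x^2) + 168*exp(2*x^2) + 236*exp(x^2) + 161)*exp(x^2) + C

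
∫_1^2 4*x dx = 6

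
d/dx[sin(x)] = cos(x)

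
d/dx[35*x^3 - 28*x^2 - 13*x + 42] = 105*x^2 - 56*x - 13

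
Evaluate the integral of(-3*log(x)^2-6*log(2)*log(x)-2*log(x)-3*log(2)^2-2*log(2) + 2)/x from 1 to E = -(log(2) + 1)^3 - (log(2) + 1)^2 + log(2)^3 + log(2)^2 + 2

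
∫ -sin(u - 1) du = cos(u - 1) + C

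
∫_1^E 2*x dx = -1 + exp(2)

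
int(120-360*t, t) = -180*t^2 + 120*t + C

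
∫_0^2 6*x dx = 12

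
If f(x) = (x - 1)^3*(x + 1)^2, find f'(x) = 5*x^4 - 4*x^3 - 6*x^2 + 4*x + 1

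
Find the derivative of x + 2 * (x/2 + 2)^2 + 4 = x + 5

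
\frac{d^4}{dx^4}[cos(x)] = cos(x)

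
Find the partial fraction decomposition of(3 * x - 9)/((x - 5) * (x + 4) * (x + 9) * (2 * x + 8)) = 9/(175*(x + 9)) - 73/(1350*(x + 4)) + 7/(30*(x + 4)^2) + 1/(378*(x - 5))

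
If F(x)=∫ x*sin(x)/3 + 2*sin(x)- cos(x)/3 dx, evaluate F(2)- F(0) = 2 - 8*cos(2)/3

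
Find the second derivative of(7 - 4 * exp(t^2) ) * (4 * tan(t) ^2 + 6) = -64*t^2*exp(t^2)*tan(t)^2 - 96*t^2*exp(t^2) - 128*t*exp(t^2)*tan(t)^3 - 128*t*exp(t^2)*tan(t) - 96*exp(t^2)*tan(t)^4 - 160*exp(t^2)*tan(t)^2 - 80*exp(t^2) + 168*tan(t)^4 + 224*tan(t)^2 + 56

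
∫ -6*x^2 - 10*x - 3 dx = -2*x^3 - 5*x^2 - 3*x + C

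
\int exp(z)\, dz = exp(z) + C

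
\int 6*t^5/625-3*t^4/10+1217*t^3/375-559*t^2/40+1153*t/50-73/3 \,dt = t^6/625 - 3*t^5/50 + 1217*t^4/1500 - 559*t^3/120 + 1153*t^2/100 - 73*t/3 + C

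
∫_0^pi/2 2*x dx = pi^2/4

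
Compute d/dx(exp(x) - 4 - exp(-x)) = (exp(2*x) + 1)*exp(-x)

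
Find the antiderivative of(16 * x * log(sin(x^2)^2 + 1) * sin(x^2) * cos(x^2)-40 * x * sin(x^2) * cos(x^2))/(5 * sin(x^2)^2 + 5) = 2*(log(sin(x^2)^2 + 1) - 5)*log(sin(x^2)^2 + 1)/5 + C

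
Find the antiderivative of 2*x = x^2 + C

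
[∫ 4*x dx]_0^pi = 2*pi^2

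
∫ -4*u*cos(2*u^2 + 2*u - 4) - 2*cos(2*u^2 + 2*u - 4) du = -sin(2*(u^2 + u - 2)) + C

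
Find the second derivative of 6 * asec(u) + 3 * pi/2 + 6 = (6 - 12*u^2)/(u^5*sqrt(1 - 1/u^2) - u^3*sqrt(1 - 1/u^2))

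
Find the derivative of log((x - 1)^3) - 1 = 3/(x - 1)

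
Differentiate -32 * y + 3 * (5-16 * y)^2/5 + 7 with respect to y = 1536*y/5 - 128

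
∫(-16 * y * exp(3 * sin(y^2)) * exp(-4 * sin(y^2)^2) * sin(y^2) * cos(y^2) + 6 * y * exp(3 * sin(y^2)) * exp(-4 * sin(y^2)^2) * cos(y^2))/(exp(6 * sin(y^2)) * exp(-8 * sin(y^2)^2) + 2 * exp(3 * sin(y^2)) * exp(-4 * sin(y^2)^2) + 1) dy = 1/(exp((4*sin(y^2) - 3)*sin(y^2)) + 1) + C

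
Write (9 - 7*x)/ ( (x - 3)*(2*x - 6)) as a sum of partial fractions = -7/(2*(x - 3)) - 6/(x - 3)^2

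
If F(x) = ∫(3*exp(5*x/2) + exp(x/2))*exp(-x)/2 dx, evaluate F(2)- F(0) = E*(-exp(-2) + exp(2))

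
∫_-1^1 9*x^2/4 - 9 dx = -33/2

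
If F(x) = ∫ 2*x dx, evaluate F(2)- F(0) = 4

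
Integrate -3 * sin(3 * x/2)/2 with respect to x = cos(3*x/2) + C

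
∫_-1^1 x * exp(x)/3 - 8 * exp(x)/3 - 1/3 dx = -8*E/3 - 2/3 + 10*exp(-1)/3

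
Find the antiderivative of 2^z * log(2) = 2^z + C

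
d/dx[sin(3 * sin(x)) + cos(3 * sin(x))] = 3*sqrt(2)*cos(x)*cos(3*sin(x) + pi/4)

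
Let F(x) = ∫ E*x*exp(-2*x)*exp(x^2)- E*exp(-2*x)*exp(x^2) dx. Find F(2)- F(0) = 0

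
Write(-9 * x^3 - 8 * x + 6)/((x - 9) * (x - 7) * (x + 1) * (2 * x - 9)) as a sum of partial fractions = -2267/(165*(2*x - 9)) - 23/(880*(x + 1)) + 3137/(80*(x - 7)) - 2209/(60*(x - 9))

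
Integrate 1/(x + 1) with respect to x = log(x + 1) + C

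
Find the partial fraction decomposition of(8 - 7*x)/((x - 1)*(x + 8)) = -64/(9*(x + 8)) + 1/(9*(x - 1))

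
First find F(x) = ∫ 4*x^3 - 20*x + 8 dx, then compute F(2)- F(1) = -7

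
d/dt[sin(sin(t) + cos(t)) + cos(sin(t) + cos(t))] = 2*cos(t + pi/4)*cos(sqrt(2)*sin(t + pi/4) + pi/4)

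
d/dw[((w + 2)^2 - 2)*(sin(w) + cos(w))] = sqrt(2)*w^2*cos(w + pi/4) - 2*w*sin(w) + 6*w*cos(w) + 2*sin(w) + 6*cos(w)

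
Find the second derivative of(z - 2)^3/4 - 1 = 3*z/2 - 3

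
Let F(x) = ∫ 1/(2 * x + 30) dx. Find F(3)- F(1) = -log(16/3)/2 + log(6)/2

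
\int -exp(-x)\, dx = exp(-x) + C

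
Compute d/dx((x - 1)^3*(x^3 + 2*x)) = 6*x^5 - 15*x^4 + 20*x^3 - 21*x^2 + 12*x - 2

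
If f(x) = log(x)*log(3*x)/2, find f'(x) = (2*log(x) + log(3))/(2*x)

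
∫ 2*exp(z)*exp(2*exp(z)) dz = exp(2*exp(z)) + C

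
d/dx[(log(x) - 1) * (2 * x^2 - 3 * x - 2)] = (4*x^2*log(x) - 2*x^2 - 3*x*log(x) - 2)/x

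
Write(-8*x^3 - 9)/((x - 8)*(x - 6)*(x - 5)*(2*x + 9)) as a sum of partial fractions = -384/(665*(2*x + 9)) - 1009/(57*(x - 5)) + 579/(14*(x - 6)) - 821/(30*(x - 8))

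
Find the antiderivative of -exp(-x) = exp(-x) + C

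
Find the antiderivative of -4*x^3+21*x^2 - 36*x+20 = -x^4 + 7*x^3 - 18*x^2 + 20*x + C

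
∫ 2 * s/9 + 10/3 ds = s^2/9 + 10*s/3 + C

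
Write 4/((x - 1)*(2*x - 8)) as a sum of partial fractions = -2/(3*(x - 1)) + 2/(3*(x - 4))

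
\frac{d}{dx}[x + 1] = 1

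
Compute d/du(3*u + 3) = 3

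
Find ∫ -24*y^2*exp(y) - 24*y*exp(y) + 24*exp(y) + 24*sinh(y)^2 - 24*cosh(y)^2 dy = -24*(y - 1)*(y*exp(y) + 1) + C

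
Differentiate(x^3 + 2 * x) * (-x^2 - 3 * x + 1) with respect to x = -5*x^4 - 12*x^3 - 3*x^2 - 12*x + 2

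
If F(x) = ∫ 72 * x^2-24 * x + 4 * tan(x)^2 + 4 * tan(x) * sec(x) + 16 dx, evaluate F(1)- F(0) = 4*tan(1) + 4/cos(1) + 20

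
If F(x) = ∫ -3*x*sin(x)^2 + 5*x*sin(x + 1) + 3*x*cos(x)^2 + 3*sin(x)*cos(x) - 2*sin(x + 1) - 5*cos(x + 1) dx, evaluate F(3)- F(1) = -3*sin(2)/2 + 9*sin(6)/2 + 3*cos(2) - 13*cos(4)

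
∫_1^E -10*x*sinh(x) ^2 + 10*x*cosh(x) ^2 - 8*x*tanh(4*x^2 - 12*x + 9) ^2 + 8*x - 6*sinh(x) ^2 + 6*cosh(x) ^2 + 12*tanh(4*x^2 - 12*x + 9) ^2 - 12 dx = -11 - tanh(1) + tanh(-12*E + 9 + 4*exp(2)) + 6*E + 5*exp(2)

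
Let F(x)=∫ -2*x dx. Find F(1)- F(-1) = 0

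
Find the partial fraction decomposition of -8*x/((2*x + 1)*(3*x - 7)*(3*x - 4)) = 32/(33*(3*x - 4)) - 56/(51*(3*x - 7)) + 16/(187*(2*x + 1))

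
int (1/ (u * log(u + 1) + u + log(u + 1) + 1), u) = log(log(u + 1) + 1) + C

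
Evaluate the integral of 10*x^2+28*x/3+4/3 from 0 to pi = 4*pi/3 + 14*pi^2/3 + 10*pi^3/3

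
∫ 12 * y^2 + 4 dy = 4*y^3 + 4*y + C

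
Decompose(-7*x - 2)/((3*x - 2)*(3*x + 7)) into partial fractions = -43/(27*(3*x + 7)) - 20/(27*(3*x - 2))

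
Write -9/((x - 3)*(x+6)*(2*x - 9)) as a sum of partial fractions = -4/(7*(2*x - 9)) - 1/(21*(x + 6)) + 1/(3*(x - 3))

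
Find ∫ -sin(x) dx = cos(x) + C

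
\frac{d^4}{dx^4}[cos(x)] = cos(x)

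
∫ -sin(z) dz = cos(z) + C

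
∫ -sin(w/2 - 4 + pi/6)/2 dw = cos(w/2 - 4 + pi/6) + C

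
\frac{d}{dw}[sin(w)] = cos(w)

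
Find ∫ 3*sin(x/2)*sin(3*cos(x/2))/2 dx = cos(3*cos(x/2)) + C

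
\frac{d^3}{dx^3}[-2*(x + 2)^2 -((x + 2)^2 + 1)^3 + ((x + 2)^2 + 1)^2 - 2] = -120*x^3 - 720*x^2 - 1488*x - 1056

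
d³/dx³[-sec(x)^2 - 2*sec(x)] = 2*(1 + 4/cos(x) - 6/cos(x)^2 - 12/cos(x)^3)*sin(x)/cos(x)^2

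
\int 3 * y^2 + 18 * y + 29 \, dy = y^3 + 9*y^2 + 29*y + C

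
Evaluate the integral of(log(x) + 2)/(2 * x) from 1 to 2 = -1 + (log(2)/2 + 1)^2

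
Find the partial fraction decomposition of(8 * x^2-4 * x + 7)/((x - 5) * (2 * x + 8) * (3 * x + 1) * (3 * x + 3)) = -83/(704*(3*x + 1)) - 151/(1782*(x + 4)) + 19/(216*(x + 1)) + 187/(5184*(x - 5))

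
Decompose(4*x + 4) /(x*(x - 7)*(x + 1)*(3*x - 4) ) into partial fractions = -9/(17*(3*x - 4)) + 4/(119*(x - 7)) + 1/(7*x)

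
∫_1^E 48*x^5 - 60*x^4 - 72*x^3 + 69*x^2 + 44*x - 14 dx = -2*E - 1 + 4*exp(2) + (-E - 2 + 2*exp(2))^3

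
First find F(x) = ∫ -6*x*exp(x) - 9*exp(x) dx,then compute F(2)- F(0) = 3 - 15*exp(2)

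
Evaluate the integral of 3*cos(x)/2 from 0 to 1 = 3*sin(1)/2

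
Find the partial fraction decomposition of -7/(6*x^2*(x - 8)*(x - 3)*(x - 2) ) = -7/(144*(x - 2)) + 7/(270*(x - 3)) - 7/(11520*(x - 8)) + 161/(6912*x) + 7/(288*x^2)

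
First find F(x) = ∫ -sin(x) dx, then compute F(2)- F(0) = -1 + cos(2)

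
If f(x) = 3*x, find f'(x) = 3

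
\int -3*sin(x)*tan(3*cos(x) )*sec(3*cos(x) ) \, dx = sec(3*cos(x)) + C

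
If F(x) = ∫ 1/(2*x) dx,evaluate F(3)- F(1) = log(3)/2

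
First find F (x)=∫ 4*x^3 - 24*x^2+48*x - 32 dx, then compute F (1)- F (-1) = -80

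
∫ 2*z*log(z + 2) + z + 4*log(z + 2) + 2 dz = (z + 2)^2*log(z + 2) + C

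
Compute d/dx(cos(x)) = -sin(x)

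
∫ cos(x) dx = sin(x) + C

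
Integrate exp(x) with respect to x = exp(x) + C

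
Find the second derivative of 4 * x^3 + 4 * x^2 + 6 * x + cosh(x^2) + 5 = 4*x^2*cosh(x^2) + 24*x + 2*sinh(x^2) + 8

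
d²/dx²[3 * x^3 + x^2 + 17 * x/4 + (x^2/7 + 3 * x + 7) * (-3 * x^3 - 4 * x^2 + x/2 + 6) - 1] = -60*x^3/7 - 804*x^2/7 - 1257*x/7 - 345/7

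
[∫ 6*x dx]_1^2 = 9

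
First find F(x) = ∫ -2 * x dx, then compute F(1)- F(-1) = 0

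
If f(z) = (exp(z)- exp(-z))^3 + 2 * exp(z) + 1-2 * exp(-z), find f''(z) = (9*exp(6*z) - exp(4*z) + exp(2*z) - 9)*exp(-3*z)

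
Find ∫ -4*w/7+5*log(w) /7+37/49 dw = w*(-14*w + 35*log(w) + 2)/49 + C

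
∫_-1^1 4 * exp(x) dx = -4*exp(-1) + 4*E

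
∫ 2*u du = u^2 + C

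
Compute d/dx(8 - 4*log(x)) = -4/x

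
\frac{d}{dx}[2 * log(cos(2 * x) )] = -4*tan(2*x)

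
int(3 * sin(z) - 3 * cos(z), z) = -3*sqrt(2)*sin(z + pi/4) + C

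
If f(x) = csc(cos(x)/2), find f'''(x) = (-sin(x)^2*cos(cos(x)/2)/sin(cos(x)/2) + 6*sin(x)^2*cos(cos(x)/2)/sin(cos(x)/2)^3 - 6*cos(x) - 4*cos(cos(x)/2)/sin(cos(x)/2) + 12*cos(x)/sin(cos(x)/2)^2)*sin(x)/(8*sin(cos(x)/2))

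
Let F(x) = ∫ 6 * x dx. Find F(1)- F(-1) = 0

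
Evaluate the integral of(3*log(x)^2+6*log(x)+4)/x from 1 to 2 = -1 + log(2) + (log(2) + 1)^3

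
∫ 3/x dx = 3*log(3*x) + C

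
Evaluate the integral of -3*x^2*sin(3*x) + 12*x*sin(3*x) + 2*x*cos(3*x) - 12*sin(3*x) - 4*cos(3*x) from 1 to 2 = -cos(3)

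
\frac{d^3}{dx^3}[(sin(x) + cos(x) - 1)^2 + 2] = -8*cos(2*x) + 2*sqrt(2)*cos(x + pi/4)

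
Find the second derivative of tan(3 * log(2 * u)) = (18*tan(3*log(u) + 3*log(2))^3 - 3*tan(3*log(u) + 3*log(2))^2 + 18*tan(3*log(u) + 3*log(2)) - 3)/u^2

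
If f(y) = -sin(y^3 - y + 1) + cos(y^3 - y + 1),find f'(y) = -3*y^2*sin(y^3 - y + 1) - 3*y^2*cos(y^3 - y + 1) + sin(y^3 - y + 1) + cos(y^3 - y + 1)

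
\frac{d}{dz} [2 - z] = -1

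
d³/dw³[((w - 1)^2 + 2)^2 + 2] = 24*w - 24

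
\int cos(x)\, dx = sin(x) + C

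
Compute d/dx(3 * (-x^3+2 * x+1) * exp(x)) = -3*x^3*exp(x) - 9*x^2*exp(x) + 6*x*exp(x) + 9*exp(x)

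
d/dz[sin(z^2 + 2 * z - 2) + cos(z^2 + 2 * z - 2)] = -2*z*sin(z^2 + 2*z - 2) + 2*z*cos(z^2 + 2*z - 2) - 2*sin(z^2 + 2*z - 2) + 2*cos(z^2 + 2*z - 2)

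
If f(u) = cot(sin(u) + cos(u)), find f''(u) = (-2*sin(2*u)*cos(sqrt(2)*sin(u + pi/4))/sin(sqrt(2)*sin(u + pi/4)) + sqrt(2)*sin(u + pi/4) + 2*cos(sqrt(2)*sin(u + pi/4))/sin(sqrt(2)*sin(u + pi/4)))/sin(sqrt(2)*sin(u + pi/4))^2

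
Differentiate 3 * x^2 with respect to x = 6*x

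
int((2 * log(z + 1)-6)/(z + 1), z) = (log(z + 1) - 3)^2 + C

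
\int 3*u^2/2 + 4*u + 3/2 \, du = u^3/2 + 2*u^2 + 3*u/2 + C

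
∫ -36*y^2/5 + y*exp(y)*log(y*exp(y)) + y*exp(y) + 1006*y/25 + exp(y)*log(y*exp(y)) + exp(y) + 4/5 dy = y*(y + log(y))*exp(y) + (3*y - 25)*(-20*y^2 + y + 15)/25 + C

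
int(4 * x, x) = 2*x^2 + C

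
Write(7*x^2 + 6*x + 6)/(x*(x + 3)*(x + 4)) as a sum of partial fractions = 47/(2*(x + 4)) - 17/(x + 3) + 1/(2*x)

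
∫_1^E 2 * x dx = -1 + exp(2)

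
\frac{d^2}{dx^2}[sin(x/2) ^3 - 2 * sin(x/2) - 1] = (2 - 9*sin(x/2)^2/4)*sin(x/2)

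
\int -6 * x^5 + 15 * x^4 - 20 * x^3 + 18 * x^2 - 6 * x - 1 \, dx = -x^6 + 3*x^5 - 5*x^4 + 6*x^3 - 3*x^2 - x + C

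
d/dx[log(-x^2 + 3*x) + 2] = (2*x - 3)/(x^2 - 3*x)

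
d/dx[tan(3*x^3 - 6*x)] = 9*x^2*tan(3*x^3 - 6*x)^2 + 9*x^2 - 6*tan(3*x^3 - 6*x)^2 - 6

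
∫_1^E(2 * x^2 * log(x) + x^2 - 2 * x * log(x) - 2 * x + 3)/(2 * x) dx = 1 + (-1 + E)^2/2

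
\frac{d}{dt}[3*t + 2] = 3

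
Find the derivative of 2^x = 2^x*log(2)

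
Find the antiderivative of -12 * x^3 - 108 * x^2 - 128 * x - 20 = -3*x^4 - 36*x^3 - 64*x^2 - 20*x + C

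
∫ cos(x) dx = sin(x) + C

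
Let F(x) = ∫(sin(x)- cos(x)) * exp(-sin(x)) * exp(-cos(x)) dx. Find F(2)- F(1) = -exp(-sin(1) - cos(1)) + exp(-sin(2) - cos(2))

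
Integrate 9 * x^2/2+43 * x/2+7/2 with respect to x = 3*x^3/2 + 43*x^2/4 + 7*x/2 + C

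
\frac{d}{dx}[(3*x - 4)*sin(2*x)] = 6*x*cos(2*x) + 3*sin(2*x) - 8*cos(2*x)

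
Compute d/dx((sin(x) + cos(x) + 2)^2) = 2*cos(2*x) + 4*sqrt(2)*cos(x + pi/4)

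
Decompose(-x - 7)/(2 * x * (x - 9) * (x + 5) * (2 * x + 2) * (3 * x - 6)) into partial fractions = -1/(11760*(x + 5)) + 1/(240*(x + 1)) + 1/(392*(x - 2)) - 1/(6615*(x - 9)) - 7/(1080*x)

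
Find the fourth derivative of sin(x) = sin(x)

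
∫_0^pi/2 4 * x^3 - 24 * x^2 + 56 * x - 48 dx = -36 + ((-2 + pi/2)^2 + 2)^2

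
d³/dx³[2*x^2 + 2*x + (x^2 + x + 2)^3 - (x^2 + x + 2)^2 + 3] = 120*x^3 + 180*x^2 + 192*x + 66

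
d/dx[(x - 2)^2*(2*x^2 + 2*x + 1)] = 8*x^3 - 18*x^2 + 2*x + 4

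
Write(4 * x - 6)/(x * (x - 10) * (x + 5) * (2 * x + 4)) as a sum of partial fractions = 13/(225*(x + 5)) - 7/(72*(x + 2)) + 17/(1800*(x - 10)) + 3/(100*x)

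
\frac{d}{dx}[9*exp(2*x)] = 18*exp(2*x)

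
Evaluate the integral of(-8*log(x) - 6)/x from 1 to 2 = -6*log(2) - 4*log(2)^2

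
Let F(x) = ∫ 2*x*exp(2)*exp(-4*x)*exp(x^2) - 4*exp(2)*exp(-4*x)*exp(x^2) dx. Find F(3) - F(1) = 0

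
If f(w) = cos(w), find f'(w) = -sin(w)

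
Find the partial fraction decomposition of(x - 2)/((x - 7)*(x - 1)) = 1/(6*(x - 1)) + 5/(6*(x - 7))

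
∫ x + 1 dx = x^2/2 + x + C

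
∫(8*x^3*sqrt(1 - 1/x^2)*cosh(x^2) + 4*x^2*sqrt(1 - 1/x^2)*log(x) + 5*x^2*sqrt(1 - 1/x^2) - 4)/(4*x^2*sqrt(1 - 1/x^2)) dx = x*log(x) + x/4 + sinh(x^2) + acsc(x) + C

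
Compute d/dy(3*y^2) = 6*y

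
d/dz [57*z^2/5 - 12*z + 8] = 114*z/5 - 12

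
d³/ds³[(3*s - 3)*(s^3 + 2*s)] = 72*s - 18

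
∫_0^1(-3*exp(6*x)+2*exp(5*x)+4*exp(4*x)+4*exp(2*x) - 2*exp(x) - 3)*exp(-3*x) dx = -(E - exp(-1))^3 - exp(-1) + E + (E - exp(-1))^2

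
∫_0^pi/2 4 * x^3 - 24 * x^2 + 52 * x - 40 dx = -25 + ((-2 + pi/2)^2 + 1)^2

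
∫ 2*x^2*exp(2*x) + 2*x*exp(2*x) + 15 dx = x*(x*exp(2*x) + 15) + C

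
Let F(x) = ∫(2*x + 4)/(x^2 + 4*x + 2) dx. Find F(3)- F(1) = -log(7) + log(23)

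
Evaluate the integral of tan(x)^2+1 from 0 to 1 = tan(1)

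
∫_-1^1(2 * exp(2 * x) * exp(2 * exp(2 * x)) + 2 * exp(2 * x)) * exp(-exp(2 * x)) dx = -exp(exp(-2)) - exp(-exp(2)) + exp(-exp(-2)) + exp(exp(2))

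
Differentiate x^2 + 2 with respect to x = 2*x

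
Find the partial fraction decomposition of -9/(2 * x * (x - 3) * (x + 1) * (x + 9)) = 1/(192*(x + 9)) - 9/(64*(x + 1)) - 1/(32*(x - 3)) + 1/(6*x)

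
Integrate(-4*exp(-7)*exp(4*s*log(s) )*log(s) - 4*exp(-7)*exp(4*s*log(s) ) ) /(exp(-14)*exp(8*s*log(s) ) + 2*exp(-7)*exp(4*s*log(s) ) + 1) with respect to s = 1/(exp(4*s*log(s) - 7) + 1) + C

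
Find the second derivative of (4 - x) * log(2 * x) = (-x - 4)/x^2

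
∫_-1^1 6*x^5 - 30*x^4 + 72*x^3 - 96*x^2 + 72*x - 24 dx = -124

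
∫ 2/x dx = 2*log(x) + C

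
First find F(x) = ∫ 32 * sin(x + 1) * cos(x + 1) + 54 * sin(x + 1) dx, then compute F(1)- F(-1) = -8*cos(4) - 54*cos(2) + 62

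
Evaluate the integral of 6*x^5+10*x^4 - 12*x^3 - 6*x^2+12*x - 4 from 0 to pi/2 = -1 + (-pi^3/8 - pi^2/4 - 1 + pi)^2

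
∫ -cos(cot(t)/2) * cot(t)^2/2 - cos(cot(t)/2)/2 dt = sin(cot(t)/2) + C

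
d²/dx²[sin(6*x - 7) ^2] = 72*cos(12*x - 14)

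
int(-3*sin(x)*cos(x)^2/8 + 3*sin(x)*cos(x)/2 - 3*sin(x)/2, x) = (cos(x) - 2)^3/8 + C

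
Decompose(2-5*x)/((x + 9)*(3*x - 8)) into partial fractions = -34/(35*(3*x - 8)) - 47/(35*(x + 9))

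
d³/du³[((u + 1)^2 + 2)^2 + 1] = 24*u + 24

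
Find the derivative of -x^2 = -2*x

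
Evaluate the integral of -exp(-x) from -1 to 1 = -E + exp(-1)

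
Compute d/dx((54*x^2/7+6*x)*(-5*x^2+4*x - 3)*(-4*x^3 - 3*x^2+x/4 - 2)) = 1080*x^6 + 4716*x^5/7 - 1095*x^4/14 + 4110*x^3/7 + 315*x^2/2 - 87*x/7 + 36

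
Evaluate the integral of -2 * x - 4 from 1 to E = 9 - (2 + E)^2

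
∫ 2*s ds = s^2 + C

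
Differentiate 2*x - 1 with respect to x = 2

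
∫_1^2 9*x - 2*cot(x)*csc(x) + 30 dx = -2*csc(1) + 2*csc(2) + 87/2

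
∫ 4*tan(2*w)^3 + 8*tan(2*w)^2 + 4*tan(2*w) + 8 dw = (tan(2*w) + 2)^2 + C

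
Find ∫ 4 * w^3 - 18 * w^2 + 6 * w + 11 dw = w^4 - 6*w^3 + 3*w^2 + 11*w + C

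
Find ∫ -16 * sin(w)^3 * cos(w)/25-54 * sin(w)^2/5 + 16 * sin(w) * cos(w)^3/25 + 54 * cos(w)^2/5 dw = (2*sin(2*w) + 135)*sin(2*w)/25 + C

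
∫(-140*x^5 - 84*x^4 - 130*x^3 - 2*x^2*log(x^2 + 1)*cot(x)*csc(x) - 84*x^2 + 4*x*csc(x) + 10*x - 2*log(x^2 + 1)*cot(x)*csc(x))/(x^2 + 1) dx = x^2*(-35*x^2 - 28*x + 5) + 2*log(x^2 + 1)*csc(x) + C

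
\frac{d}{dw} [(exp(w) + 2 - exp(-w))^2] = (2*exp(4*w) + 4*exp(3*w) + 4*exp(w) - 2)*exp(-2*w)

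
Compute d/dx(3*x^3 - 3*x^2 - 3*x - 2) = 9*x^2 - 6*x - 3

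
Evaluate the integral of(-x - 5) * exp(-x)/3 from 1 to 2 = -7*exp(-1)/3 + 8*exp(-2)/3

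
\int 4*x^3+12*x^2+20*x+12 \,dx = x^4 + 4*x^3 + 10*x^2 + 12*x + C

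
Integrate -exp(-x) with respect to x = exp(-x) + C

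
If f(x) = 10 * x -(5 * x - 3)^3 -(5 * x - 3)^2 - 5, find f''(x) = 400 - 750*x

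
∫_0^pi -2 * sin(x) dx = -4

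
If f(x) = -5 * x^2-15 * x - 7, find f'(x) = -10*x - 15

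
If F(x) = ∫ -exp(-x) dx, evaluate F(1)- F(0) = -1 + exp(-1)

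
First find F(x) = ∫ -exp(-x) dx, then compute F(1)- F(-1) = -E + exp(-1)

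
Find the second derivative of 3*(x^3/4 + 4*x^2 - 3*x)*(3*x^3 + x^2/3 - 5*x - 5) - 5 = 135*x^4/2 + 725*x^3 - 321*x^2 - 801*x/2 - 30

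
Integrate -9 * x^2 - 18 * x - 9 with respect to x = -3*x^3 - 9*x^2 - 9*x + C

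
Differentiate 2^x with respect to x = 2^x*log(2)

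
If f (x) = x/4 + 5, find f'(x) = 1/4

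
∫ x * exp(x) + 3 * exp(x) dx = (x + 2)*exp(x) + C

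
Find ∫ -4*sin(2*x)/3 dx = 2*cos(2*x)/3 + C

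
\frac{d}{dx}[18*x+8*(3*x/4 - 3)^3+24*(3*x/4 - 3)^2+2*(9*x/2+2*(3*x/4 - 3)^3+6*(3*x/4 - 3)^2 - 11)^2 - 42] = 2187*x^5/256 - 3645*x^4/32 + 1215*x^3/2 - 6237*x^2/4 + 1836*x - 720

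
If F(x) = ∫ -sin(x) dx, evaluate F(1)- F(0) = -1 + cos(1)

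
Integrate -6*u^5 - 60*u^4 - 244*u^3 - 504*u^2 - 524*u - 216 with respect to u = -u^6 - 12*u^5 - 61*u^4 - 168*u^3 - 262*u^2 - 216*u + C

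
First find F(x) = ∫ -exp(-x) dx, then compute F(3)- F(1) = -exp(-1) + exp(-3)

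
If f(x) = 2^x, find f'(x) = 2^x*log(2)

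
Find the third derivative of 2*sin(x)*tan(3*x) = 324*sin(x)*tan(3*x)^4 + 414*sin(x)*tan(3*x)^2 + 90*sin(x) + 108*cos(x)*tan(3*x)^3 + 106*cos(x)*tan(3*x)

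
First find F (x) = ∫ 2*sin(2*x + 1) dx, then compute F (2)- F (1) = cos(3) - cos(5)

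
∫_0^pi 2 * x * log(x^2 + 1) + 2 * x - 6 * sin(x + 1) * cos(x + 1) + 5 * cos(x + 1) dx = -10*sin(1) + (1 + pi^2)*log(1 + pi^2)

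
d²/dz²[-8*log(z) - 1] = 8/z^2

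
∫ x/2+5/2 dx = x^2/4 + 5*x/2 + C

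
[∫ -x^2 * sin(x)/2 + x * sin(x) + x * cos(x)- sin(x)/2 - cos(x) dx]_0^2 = -1/2 + cos(2)/2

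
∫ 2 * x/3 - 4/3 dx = x^2/3 - 4*x/3 + C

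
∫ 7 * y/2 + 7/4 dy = 7*y^2/4 + 7*y/4 + C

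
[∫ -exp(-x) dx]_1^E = -exp(-1) + exp(-E)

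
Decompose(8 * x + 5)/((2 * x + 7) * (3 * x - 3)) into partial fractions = 46/(27*(2*x + 7)) + 13/(27*(x - 1))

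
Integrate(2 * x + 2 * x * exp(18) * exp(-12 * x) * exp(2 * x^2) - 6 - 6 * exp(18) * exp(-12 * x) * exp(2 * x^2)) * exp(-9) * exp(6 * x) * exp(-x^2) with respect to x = 2*sinh((x - 3)^2) + C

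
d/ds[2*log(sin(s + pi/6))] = 2/tan(s + pi/6)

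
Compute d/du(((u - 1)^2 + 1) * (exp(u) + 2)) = u^2*exp(u) + 4*u - 4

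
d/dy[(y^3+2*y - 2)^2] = 6*y^5 + 16*y^3 - 12*y^2 + 8*y - 8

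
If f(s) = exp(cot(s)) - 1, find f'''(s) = -(3 + 6/tan(s) + 11/tan(s)^2 + 12/tan(s)^3 + 9/tan(s)^4 + 6/tan(s)^5 + tan(s)^(-6))*exp(1/tan(s))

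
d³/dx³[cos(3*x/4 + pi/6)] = 27*sin(3*x/4 + pi/6)/64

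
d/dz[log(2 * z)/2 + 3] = 1/(2*z)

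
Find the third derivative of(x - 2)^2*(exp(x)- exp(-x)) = (x^2*exp(2*x) + x^2 + 2*x*exp(2*x) - 10*x - 2*exp(2*x) + 22)*exp(-x)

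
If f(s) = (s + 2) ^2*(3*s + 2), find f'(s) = 9*s^2 + 28*s + 20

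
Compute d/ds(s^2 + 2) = 2*s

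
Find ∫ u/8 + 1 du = u^2/16 + u + C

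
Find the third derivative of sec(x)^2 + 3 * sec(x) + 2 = (-3 - 8/cos(x) + 18/cos(x)^2 + 24/cos(x)^3)*sin(x)/cos(x)^2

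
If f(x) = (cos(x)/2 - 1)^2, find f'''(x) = -sin(x) + sin(2*x)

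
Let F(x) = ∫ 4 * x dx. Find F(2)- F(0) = 8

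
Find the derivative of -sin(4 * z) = -4*cos(4*z)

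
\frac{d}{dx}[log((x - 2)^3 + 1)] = (3*x^2 - 12*x + 12)/(x^3 - 6*x^2 + 12*x - 7)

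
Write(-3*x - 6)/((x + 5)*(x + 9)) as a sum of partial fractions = -21/(4*(x + 9)) + 9/(4*(x + 5))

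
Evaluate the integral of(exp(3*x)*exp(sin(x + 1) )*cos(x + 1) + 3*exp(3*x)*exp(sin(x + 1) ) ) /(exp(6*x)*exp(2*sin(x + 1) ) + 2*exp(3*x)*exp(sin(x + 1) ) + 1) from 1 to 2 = -exp(sin(2) + 3)/(1 + exp(sin(2) + 3)) + exp(sin(3) + 6)/(1 + exp(sin(3) + 6))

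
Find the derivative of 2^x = 2^x*log(2)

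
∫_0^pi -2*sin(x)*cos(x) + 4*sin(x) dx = 8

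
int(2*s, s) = s^2 + C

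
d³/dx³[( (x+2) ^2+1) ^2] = 24*x + 48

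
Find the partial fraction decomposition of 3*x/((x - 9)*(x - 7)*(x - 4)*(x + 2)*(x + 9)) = -3/(2912*(x + 9)) + 1/(693*(x + 2)) + 2/(195*(x - 4)) - 7/(288*(x - 7)) + 3/(220*(x - 9))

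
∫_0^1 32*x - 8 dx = 8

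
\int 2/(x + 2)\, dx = log(3*(x + 2)^2) + C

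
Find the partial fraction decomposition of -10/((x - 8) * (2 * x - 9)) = 20/(7*(2*x - 9)) - 10/(7*(x - 8))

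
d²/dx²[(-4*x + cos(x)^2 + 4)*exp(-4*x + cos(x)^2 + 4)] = (4*x*(1 - cos(2*x))^2 - 32*x*sin(2*x) + 16*x*cos(2*x) - 72*x + (1 - cos(2*x))^3/2 - 9*(1 - cos(2*x))^2 + 52*sin(2*x) + 2*sin(4*x) - 19*cos(2*x) + 119)*exp(5)*exp(-4*x)*exp(cos(2*x)/2 - 1/2)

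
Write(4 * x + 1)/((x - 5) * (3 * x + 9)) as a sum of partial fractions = 11/(24*(x + 3)) + 7/(8*(x - 5))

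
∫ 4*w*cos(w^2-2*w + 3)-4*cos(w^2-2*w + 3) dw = 2*sin((w - 1)^2 + 2) + C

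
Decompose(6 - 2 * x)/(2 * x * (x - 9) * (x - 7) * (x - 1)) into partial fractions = 1/(24*(x - 1)) + 1/(21*(x - 7)) - 1/(24*(x - 9)) - 1/(21*x)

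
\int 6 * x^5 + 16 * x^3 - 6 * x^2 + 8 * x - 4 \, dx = x^6 + 4*x^4 - 2*x^3 + 4*x^2 - 4*x + C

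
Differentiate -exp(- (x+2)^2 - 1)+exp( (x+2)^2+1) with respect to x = (2*x*exp(2*x^2 + 8*x + 10) + 2*x + 4*exp(2*x^2 + 8*x + 10) + 4)*exp(-x^2 - 4*x - 5)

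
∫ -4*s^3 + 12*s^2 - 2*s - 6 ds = -s^4 + 4*s^3 - s^2 - 6*s + C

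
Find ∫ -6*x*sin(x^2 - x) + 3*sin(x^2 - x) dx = 3*cos(x*(x - 1)) + C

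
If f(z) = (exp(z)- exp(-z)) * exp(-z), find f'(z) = 2*exp(-2*z)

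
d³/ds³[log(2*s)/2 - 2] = s^(-3)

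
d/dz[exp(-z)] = -exp(-z)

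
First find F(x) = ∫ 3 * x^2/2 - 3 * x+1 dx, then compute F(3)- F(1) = 3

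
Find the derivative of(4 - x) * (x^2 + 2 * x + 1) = -3*x^2 + 4*x + 7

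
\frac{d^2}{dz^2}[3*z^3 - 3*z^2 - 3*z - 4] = 18*z - 6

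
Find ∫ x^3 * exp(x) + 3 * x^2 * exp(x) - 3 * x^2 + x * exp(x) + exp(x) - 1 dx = x*(x^2 + 1)*(exp(x) - 1) + C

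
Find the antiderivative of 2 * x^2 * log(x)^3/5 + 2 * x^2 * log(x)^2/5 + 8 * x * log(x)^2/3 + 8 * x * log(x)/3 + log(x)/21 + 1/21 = x*(14*x^2*log(x)^2 + 140*x*log(x) + 5)*log(x)/105 + C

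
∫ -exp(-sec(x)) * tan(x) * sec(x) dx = exp(-sec(x)) + C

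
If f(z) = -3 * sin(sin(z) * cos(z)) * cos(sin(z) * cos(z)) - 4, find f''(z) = 6*(1 - cos(2*z))^2*sin(sin(2*z)) - 3*sin(2*z - sin(2*z)) + 9*sin(2*z + sin(2*z)) - 6*sin(sin(2*z))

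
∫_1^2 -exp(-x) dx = -exp(-1) + exp(-2)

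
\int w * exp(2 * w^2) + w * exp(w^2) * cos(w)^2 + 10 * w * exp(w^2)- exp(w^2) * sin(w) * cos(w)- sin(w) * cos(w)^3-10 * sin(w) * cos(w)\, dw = (exp(w^2) + cos(w)^2)^2/4 + 5*exp(w^2) + 5*cos(w)^2 + C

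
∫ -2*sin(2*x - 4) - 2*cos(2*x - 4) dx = -sin(2*x - 4) + cos(2*x - 4) + C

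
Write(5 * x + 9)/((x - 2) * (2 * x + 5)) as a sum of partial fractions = 7/(9*(2*x + 5)) + 19/(9*(x - 2))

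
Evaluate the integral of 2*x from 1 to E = -1 + exp(2)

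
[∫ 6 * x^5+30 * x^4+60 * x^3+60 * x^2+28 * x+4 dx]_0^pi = -(1 + pi)^2 + (1 + pi)^6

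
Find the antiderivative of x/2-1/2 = x^2/4 - x/2 + C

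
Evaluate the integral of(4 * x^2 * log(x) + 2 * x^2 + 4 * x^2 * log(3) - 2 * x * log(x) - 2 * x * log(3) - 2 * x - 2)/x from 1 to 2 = 2*log(3) + 2*log(6)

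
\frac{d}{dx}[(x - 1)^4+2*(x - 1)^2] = 4*x^3 - 12*x^2 + 16*x - 8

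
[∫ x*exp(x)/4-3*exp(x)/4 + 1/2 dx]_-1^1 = -3*E/4 + 5*exp(-1)/4 + 1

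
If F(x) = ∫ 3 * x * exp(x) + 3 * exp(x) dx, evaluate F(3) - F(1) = -3*E + 9*exp(3)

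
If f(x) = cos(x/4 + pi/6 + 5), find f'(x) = -sin(x/4 + pi/6 + 5)/4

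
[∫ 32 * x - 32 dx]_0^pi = -16 + (-4 + 4*pi)^2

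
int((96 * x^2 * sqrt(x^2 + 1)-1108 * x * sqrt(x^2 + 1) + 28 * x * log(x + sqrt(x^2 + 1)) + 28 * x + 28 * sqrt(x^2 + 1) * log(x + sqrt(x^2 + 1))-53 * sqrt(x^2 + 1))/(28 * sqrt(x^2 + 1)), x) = (x + sqrt(x^2 + 1))*log(x + sqrt(x^2 + 1)) + (2*x - 35)*(16*x^2 + 3*x + 12)/28 + C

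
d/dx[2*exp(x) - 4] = 2*exp(x)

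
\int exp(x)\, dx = exp(x) + C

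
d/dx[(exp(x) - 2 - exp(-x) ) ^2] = (2*exp(4*x) - 4*exp(3*x) - 4*exp(x) - 2)*exp(-2*x)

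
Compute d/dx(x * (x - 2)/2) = x - 1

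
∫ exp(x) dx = exp(x) + C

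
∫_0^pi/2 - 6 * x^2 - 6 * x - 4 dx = (1 - pi)*(2 + (1 + pi/2)^2) - 3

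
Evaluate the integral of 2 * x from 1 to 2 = 3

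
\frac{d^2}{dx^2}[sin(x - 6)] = -sin(x - 6)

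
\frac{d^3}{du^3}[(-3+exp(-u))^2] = (6*exp(u) - 8)*exp(-2*u)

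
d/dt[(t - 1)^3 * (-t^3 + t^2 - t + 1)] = -6*t^5 + 20*t^4 - 28*t^3 + 24*t^2 - 14*t + 4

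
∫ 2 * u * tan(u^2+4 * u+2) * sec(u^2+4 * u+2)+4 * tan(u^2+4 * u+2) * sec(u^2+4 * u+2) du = sec((u + 2)^2 - 2) + C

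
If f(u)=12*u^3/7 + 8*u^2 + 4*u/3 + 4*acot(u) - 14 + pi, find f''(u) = (72*u^5 + 112*u^4 + 144*u^3 + 224*u^2 + 128*u + 112)/(7*u^4 + 14*u^2 + 7)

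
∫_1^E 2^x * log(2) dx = -2 + 2^E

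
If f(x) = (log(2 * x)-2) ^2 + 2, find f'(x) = (2*log(x) - 4 + 2*log(2))/x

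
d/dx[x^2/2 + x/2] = x + 1/2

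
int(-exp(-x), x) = exp(-x) + C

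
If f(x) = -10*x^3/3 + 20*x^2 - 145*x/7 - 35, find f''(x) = 40 - 20*x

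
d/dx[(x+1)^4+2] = 4*x^3 + 12*x^2 + 12*x + 4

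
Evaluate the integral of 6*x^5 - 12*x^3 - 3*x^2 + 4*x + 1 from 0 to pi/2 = (-pi/2 + pi^3/8)*(-pi - 1 + pi^3/8)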